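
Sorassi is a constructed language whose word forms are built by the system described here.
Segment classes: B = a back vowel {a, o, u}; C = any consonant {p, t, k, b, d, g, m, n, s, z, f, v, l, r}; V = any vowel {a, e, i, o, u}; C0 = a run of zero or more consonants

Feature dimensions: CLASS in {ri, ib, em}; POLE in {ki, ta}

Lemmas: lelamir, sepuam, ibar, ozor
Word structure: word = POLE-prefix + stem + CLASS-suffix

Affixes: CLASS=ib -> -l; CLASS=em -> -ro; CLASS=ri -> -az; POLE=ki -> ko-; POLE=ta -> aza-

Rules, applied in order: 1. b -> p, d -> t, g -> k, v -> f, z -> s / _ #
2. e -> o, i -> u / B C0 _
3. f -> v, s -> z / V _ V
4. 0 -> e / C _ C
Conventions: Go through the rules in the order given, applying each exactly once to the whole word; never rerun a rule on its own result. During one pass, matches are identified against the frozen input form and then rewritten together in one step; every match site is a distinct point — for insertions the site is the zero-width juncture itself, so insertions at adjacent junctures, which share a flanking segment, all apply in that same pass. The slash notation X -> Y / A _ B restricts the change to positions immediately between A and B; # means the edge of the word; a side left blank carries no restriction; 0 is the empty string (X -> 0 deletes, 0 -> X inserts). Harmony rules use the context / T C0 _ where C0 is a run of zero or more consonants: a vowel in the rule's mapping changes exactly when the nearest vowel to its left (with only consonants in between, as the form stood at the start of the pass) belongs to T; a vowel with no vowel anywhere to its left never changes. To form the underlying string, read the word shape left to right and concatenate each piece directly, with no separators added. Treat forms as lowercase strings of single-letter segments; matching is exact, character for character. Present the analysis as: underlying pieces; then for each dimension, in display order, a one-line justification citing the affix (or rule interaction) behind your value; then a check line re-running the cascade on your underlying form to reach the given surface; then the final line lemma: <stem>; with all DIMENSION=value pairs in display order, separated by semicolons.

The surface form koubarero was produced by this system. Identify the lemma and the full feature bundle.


underlying: ko-ibar-ro
CLASS=em - signalled by the affix -ro
POLE=ki - signalled by the affix ko-
check: koibarro -> koibarro -> koubarro -> koubarro -> koubarero
lemma: ibar; CLASS=em; POLE=ki


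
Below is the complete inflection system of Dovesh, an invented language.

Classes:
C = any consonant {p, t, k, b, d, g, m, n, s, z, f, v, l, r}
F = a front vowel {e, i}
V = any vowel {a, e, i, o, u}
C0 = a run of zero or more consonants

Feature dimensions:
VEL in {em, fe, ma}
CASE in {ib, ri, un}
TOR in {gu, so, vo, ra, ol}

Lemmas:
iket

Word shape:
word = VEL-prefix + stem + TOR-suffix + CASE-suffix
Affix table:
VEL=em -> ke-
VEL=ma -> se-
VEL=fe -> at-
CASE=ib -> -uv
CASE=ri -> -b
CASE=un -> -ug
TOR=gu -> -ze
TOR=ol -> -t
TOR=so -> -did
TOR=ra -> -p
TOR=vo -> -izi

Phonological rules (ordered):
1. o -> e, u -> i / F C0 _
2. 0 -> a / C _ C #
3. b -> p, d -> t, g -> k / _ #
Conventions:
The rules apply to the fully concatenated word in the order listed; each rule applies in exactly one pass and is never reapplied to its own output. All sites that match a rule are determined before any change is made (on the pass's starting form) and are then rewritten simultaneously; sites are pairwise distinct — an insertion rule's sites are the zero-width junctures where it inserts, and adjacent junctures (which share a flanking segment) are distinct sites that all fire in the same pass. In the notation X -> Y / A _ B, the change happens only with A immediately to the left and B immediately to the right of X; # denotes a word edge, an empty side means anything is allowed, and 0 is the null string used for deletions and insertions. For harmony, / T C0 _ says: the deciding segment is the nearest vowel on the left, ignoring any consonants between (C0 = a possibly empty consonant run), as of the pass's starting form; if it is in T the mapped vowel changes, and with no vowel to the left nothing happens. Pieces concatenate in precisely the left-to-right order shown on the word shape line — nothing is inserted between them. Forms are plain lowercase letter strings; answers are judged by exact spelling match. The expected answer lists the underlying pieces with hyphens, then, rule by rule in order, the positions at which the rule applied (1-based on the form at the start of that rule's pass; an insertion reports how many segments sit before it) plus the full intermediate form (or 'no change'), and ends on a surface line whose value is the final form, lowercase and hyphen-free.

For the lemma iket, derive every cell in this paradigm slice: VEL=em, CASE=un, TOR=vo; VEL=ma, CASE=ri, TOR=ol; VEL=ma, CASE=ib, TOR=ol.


cell VEL=em, CASE=un, TOR=vo:
underlying: ke-iket-izi-ug
1. o -> e, u -> i / F C0 _: fires at position(s) 10: keiketiziig
2. 0 -> a / C _ C #: no change
3. b -> p, d -> t, g -> k / _ #: fires at position(s) 11: keiketiziik
surface: keiketiziik

cell VEL=ma, CASE=ri, TOR=ol:
underlying: se-iket-t-b
1. o -> e, u -> i / F C0 _: no change
2. 0 -> a / C _ C #: inserts after position(s) 7: seikettab
3. b -> p, d -> t, g -> k / _ #: fires at position(s) 9: seikettap
surface: seikettap

cell VEL=ma, CASE=ib, TOR=ol:
underlying: se-iket-t-uv
1. o -> e, u -> i / F C0 _: fires at position(s) 8: seikettiv
2. 0 -> a / C _ C #: no change
3. b -> p, d -> t, g -> k / _ #: no change
surface: seikettiv


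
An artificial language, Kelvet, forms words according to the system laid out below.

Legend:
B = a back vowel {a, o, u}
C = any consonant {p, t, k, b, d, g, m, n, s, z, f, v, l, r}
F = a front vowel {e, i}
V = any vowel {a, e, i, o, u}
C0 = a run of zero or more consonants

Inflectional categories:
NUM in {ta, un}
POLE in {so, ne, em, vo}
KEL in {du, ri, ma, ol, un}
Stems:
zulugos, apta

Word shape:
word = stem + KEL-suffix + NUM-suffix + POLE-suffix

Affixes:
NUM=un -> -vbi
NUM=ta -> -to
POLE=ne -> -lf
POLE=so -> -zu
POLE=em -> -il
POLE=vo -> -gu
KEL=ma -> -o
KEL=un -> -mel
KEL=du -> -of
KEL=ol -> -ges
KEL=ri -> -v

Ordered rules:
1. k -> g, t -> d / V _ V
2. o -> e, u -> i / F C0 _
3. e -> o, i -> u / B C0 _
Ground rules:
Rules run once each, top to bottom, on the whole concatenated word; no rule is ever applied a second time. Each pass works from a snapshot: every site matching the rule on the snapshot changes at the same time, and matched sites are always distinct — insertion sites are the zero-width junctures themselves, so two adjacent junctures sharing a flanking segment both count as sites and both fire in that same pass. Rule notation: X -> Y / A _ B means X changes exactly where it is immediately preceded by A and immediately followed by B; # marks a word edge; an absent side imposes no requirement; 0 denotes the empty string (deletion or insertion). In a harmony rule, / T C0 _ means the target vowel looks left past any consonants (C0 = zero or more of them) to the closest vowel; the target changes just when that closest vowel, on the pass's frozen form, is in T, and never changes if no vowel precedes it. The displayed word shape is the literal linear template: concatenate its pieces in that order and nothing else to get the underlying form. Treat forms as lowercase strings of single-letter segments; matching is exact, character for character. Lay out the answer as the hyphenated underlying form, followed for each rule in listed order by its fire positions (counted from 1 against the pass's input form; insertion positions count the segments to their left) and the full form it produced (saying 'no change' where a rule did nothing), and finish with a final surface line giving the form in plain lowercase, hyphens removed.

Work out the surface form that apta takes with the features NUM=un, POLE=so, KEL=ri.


underlying: apta-v-vbi-zu
1. k -> g, t -> d / V _ V: no change
2. o -> e, u -> i / F C0 _: fires at position(s) 10: aptavvbizi
3. e -> o, i -> u / B C0 _: fires at position(s) 8: aptavvbuzi
surface: aptavvbuzi


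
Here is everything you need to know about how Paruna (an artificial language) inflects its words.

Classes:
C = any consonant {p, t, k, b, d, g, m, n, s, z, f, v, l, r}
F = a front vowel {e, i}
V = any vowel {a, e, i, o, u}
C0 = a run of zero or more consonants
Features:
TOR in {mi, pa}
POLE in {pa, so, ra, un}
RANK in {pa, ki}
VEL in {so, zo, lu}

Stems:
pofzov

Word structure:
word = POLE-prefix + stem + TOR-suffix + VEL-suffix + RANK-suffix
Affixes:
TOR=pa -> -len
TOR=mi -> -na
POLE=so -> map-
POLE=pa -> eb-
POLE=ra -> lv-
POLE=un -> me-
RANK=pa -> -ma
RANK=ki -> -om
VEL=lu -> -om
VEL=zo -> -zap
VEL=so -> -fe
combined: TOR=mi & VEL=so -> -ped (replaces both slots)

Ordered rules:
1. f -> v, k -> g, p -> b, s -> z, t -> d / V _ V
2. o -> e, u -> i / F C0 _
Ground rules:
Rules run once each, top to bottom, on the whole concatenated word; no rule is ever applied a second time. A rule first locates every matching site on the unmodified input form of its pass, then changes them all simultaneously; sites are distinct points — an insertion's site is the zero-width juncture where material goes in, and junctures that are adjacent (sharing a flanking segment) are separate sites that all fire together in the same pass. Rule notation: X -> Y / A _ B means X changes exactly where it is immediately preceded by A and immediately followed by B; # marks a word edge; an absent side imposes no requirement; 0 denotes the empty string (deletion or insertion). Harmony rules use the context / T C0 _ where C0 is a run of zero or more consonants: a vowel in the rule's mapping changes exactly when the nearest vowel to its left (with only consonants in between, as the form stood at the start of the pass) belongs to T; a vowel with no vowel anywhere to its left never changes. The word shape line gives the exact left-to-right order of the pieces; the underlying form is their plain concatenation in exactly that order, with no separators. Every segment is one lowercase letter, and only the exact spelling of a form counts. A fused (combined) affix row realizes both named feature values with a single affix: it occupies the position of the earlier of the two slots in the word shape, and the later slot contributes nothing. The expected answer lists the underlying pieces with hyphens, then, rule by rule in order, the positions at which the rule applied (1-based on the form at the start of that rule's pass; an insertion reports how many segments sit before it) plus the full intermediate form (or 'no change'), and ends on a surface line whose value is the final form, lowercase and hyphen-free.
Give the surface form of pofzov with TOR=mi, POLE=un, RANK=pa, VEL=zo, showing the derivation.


underlying: me-pofzov-na-zap-ma
1. f -> v, k -> g, p -> b, s -> z, t -> d / V _ V: fires at position(s) 3: mebofzovnazapma
2. o -> e, u -> i / F C0 _: fires at position(s) 4: mebefzovnazapma
surface: mebefzovnazapma


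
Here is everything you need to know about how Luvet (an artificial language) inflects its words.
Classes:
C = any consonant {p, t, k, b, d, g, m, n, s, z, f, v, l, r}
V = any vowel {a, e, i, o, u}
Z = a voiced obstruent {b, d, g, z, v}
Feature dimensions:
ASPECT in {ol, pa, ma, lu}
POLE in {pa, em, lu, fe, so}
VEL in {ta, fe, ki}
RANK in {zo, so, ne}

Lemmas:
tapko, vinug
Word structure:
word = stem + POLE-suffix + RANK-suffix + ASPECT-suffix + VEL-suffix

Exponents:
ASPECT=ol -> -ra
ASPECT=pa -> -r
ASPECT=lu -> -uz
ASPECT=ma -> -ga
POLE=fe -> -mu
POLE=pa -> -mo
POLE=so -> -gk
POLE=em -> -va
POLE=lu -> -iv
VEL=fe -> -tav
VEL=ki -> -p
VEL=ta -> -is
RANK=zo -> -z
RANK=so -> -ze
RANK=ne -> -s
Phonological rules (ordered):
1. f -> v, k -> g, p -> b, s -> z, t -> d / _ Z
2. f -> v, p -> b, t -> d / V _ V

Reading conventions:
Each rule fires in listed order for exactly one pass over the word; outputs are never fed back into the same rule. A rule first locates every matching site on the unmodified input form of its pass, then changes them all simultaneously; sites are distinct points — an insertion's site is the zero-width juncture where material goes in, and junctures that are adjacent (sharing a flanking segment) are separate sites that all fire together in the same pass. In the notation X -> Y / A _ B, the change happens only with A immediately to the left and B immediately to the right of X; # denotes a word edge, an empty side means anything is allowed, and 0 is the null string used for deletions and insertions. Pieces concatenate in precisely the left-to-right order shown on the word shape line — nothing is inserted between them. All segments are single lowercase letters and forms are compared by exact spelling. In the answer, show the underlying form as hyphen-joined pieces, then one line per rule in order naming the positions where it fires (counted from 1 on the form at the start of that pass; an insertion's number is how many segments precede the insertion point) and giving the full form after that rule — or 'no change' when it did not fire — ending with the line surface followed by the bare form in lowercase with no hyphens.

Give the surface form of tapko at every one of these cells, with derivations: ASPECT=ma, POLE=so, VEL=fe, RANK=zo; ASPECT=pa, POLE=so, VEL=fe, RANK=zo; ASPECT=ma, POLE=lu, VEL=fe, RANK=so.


cell ASPECT=ma, POLE=so, VEL=fe, RANK=zo:
underlying: tapko-gk-z-ga-tav
1. f -> v, k -> g, p -> b, s -> z, t -> d / _ Z: fires at position(s) 7: tapkoggzgatav
2. f -> v, p -> b, t -> d / V _ V: fires at position(s) 11: tapkoggzgadav
surface: tapkoggzgadav

cell ASPECT=pa, POLE=so, VEL=fe, RANK=zo:
underlying: tapko-gk-z-r-tav
1. f -> v, k -> g, p -> b, s -> z, t -> d / _ Z: fires at position(s) 7: tapkoggzrtav
2. f -> v, p -> b, t -> d / V _ V: no change
surface: tapkoggzrtav

cell ASPECT=ma, POLE=lu, VEL=fe, RANK=so:
underlying: tapko-iv-ze-ga-tav
1. f -> v, k -> g, p -> b, s -> z, t -> d / _ Z: no change
2. f -> v, p -> b, t -> d / V _ V: fires at position(s) 12: tapkoivzegadav
surface: tapkoivzegadav


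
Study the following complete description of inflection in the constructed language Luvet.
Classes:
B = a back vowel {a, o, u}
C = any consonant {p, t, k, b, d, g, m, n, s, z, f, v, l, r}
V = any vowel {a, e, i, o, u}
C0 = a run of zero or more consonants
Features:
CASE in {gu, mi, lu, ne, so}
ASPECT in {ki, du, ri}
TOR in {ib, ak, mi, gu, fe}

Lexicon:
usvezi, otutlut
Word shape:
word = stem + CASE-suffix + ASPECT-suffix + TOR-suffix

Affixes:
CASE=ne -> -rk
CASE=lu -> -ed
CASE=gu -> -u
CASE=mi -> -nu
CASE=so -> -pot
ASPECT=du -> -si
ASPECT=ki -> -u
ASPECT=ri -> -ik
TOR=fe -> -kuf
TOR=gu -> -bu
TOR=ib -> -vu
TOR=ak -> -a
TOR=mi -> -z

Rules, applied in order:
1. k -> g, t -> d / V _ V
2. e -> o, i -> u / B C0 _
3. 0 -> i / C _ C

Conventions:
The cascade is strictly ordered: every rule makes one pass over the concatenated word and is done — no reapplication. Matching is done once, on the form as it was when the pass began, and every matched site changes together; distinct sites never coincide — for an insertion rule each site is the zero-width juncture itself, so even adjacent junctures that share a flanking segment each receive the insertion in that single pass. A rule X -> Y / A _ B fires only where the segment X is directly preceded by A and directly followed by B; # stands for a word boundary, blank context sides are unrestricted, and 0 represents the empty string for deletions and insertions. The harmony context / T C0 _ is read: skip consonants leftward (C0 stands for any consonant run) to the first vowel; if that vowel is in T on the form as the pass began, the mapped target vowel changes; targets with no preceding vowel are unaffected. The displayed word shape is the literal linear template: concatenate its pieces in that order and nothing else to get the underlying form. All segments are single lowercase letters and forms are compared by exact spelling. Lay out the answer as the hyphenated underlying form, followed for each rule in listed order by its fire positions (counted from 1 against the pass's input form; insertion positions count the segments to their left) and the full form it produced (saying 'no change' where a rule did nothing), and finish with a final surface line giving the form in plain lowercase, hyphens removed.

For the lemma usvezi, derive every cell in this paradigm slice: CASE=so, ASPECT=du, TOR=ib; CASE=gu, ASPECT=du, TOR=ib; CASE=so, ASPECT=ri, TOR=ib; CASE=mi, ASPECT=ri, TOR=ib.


cell CASE=so, ASPECT=du, TOR=ib:
underlying: usvezi-pot-si-vu
1. k -> g, t -> d / V _ V: no change
2. e -> o, i -> u / B C0 _: fires at position(s) 4, 11: usvozipotsuvu
3. 0 -> i / C _ C: inserts after position(s) 2, 9: usivozipotisuvu
surface: usivozipotisuvu

cell CASE=gu, ASPECT=du, TOR=ib:
underlying: usvezi-u-si-vu
1. k -> g, t -> d / V _ V: no change
2. e -> o, i -> u / B C0 _: fires at position(s) 4, 9: usvoziusuvu
3. 0 -> i / C _ C: inserts after position(s) 2: usivoziusuvu
surface: usivoziusuvu

cell CASE=so, ASPECT=ri, TOR=ib:
underlying: usvezi-pot-ik-vu
1. k -> g, t -> d / V _ V: fires at position(s) 9: usvezipodikvu
2. e -> o, i -> u / B C0 _: fires at position(s) 4, 10: usvozipodukvu
3. 0 -> i / C _ C: inserts after position(s) 2, 11: usivozipodukivu
surface: usivozipodukivu

cell CASE=mi, ASPECT=ri, TOR=ib:
underlying: usvezi-nu-ik-vu
1. k -> g, t -> d / V _ V: no change
2. e -> o, i -> u / B C0 _: fires at position(s) 4, 9: usvozinuukvu
3. 0 -> i / C _ C: inserts after position(s) 2, 10: usivozinuukivu
surface: usivozinuukivu


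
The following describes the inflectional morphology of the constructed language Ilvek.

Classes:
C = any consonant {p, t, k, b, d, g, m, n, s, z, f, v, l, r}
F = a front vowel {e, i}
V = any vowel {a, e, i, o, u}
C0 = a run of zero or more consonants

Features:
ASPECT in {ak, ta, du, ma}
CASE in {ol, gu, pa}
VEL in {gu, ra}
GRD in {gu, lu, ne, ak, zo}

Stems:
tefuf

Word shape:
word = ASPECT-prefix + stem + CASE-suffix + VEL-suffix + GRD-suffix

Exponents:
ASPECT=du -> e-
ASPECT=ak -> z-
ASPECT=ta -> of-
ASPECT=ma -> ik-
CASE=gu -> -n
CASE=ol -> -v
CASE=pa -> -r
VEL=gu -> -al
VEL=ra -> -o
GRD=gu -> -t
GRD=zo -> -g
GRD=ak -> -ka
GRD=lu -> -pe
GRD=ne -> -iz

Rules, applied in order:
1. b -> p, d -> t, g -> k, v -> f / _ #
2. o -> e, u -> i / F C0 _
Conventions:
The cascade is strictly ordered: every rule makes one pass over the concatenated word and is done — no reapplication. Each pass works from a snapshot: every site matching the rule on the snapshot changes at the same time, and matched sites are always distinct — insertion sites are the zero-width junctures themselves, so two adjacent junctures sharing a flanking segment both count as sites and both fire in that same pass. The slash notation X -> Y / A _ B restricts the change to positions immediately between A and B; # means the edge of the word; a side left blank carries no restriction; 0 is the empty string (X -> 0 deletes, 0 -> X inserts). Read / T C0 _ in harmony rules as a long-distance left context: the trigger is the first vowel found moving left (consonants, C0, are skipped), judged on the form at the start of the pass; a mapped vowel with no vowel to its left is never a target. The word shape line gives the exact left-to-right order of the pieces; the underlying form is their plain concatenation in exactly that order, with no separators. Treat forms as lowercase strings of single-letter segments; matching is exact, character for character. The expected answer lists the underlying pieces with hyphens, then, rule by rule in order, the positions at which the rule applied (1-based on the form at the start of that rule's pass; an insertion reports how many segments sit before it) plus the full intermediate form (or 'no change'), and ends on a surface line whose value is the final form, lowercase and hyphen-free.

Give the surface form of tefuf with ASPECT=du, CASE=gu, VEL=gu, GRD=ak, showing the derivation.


underlying: e-tefuf-n-al-ka
1. b -> p, d -> t, g -> k, v -> f / _ #: no change
2. o -> e, u -> i / F C0 _: fires at position(s) 5: etefifnalka
surface: etefifnalka


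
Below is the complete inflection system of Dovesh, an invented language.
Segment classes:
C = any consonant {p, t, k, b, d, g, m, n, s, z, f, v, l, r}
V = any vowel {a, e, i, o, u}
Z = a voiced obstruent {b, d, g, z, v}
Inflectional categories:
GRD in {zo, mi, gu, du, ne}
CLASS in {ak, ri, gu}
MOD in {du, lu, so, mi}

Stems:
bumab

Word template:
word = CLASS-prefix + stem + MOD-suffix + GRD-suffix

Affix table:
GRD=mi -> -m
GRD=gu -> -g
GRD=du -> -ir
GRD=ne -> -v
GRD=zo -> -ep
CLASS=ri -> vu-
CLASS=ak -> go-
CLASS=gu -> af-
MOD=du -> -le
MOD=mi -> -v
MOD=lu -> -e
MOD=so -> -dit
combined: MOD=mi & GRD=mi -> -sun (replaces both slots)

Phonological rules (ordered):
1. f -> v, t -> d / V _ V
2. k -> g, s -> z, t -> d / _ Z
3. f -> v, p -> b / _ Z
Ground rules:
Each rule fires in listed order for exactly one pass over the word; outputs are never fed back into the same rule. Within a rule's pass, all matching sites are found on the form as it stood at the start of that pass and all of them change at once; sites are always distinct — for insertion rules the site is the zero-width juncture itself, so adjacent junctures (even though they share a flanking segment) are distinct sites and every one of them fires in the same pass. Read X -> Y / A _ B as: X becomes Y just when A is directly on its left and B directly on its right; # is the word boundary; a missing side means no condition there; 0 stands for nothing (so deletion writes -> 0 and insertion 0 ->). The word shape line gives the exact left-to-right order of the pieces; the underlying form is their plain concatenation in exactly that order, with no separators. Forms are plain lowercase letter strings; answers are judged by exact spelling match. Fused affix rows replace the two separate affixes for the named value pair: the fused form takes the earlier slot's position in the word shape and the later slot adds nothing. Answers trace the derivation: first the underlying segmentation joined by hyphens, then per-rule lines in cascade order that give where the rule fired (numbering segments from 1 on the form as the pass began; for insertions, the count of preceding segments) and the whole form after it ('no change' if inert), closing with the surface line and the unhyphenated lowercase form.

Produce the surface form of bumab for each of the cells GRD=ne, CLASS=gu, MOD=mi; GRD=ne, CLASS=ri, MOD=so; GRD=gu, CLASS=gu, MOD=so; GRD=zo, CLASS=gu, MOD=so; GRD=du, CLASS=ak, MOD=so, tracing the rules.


cell GRD=ne, CLASS=gu, MOD=mi:
underlying: af-bumab-v-v
1. f -> v, t -> d / V _ V: no change
2. k -> g, s -> z, t -> d / _ Z: no change
3. f -> v, p -> b / _ Z: fires at position(s) 2: avbumabvv
surface: avbumabvv

cell GRD=ne, CLASS=ri, MOD=so:
underlying: vu-bumab-dit-v
1. f -> v, t -> d / V _ V: no change
2. k -> g, s -> z, t -> d / _ Z: fires at position(s) 10: vubumabdidv
3. f -> v, p -> b / _ Z: no change
surface: vubumabdidv

cell GRD=gu, CLASS=gu, MOD=so:
underlying: af-bumab-dit-g
1. f -> v, t -> d / V _ V: no change
2. k -> g, s -> z, t -> d / _ Z: fires at position(s) 10: afbumabdidg
3. f -> v, p -> b / _ Z: fires at position(s) 2: avbumabdidg
surface: avbumabdidg

cell GRD=zo, CLASS=gu, MOD=so:
underlying: af-bumab-dit-ep
1. f -> v, t -> d / V _ V: fires at position(s) 10: afbumabdidep
2. k -> g, s -> z, t -> d / _ Z: no change
3. f -> v, p -> b / _ Z: fires at position(s) 2: avbumabdidep
surface: avbumabdidep

cell GRD=du, CLASS=ak, MOD=so:
underlying: go-bumab-dit-ir
1. f -> v, t -> d / V _ V: fires at position(s) 10: gobumabdidir
2. k -> g, s -> z, t -> d / _ Z: no change
3. f -> v, p -> b / _ Z: no change
surface: gobumabdidir


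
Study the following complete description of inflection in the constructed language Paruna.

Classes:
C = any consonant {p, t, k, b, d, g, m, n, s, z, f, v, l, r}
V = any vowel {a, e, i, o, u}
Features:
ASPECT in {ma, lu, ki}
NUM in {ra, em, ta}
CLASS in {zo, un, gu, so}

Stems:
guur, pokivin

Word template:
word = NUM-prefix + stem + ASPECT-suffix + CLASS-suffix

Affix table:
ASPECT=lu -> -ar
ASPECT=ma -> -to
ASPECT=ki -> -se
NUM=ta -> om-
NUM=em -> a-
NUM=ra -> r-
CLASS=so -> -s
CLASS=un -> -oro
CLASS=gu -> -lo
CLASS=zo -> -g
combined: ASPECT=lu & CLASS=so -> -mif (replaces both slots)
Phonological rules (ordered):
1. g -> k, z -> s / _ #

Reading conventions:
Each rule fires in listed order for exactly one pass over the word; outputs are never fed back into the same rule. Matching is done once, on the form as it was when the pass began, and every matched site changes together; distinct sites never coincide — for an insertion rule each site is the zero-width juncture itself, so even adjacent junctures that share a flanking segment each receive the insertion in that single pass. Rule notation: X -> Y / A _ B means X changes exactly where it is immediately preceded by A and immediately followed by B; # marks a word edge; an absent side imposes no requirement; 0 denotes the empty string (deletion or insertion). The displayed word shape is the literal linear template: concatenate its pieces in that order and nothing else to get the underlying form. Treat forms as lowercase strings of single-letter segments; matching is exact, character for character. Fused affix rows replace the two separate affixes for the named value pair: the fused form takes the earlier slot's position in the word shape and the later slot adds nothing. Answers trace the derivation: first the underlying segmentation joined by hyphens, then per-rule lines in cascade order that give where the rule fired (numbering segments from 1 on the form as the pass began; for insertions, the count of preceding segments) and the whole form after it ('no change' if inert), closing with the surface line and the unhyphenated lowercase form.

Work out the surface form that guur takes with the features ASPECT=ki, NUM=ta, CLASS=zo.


underlying: om-guur-se-g
1. g -> k, z -> s / _ #: fires at position(s) 9: omguursek
surface: omguursek


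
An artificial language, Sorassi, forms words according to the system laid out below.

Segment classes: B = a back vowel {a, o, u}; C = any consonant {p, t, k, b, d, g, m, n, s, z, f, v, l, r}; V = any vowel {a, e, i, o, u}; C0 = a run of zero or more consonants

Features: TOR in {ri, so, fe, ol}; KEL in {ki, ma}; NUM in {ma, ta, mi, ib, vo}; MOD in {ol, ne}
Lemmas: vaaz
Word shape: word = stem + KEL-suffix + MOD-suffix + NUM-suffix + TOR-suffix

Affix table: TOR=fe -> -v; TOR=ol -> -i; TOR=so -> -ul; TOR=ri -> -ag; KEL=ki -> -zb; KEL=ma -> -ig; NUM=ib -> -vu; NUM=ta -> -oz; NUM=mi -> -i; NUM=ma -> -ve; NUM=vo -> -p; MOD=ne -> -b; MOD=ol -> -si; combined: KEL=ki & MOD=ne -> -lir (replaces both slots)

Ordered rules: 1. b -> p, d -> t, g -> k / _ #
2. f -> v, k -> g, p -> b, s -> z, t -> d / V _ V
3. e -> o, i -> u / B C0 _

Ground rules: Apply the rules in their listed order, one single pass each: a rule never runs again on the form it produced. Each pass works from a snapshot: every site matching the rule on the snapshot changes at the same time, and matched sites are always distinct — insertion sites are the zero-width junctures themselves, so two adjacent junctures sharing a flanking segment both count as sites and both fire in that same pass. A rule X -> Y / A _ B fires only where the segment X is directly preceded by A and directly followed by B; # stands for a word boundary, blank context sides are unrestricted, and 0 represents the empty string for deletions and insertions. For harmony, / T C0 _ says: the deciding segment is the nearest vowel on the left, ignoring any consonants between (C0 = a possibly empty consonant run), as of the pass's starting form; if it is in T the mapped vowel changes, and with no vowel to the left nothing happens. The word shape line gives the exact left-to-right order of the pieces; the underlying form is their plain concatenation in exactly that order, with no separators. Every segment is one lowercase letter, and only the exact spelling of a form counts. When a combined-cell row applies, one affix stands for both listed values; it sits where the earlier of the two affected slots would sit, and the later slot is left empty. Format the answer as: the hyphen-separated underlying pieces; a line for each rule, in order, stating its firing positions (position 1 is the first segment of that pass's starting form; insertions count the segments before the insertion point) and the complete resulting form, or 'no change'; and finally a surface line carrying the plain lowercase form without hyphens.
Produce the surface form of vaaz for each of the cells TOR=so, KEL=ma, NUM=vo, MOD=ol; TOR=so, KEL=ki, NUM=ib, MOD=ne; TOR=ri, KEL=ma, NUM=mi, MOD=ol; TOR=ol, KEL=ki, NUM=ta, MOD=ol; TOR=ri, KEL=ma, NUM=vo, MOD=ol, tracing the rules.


cell TOR=so, KEL=ma, NUM=vo, MOD=ol:
underlying: vaaz-ig-si-p-ul
1. b -> p, d -> t, g -> k / _ #: no change
2. f -> v, k -> g, p -> b, s -> z, t -> d / V _ V: fires at position(s) 9: vaazigsibul
3. e -> o, i -> u / B C0 _: fires at position(s) 5: vaazugsibul
surface: vaazugsibul

cell TOR=so, KEL=ki, NUM=ib, MOD=ne:
underlying: vaaz-lir-vu-ul
1. b -> p, d -> t, g -> k / _ #: no change
2. f -> v, k -> g, p -> b, s -> z, t -> d / V _ V: no change
3. e -> o, i -> u / B C0 _: fires at position(s) 6: vaazlurvuul
surface: vaazlurvuul

cell TOR=ri, KEL=ma, NUM=mi, MOD=ol:
underlying: vaaz-ig-si-i-ag
1. b -> p, d -> t, g -> k / _ #: fires at position(s) 11: vaazigsiiak
2. f -> v, k -> g, p -> b, s -> z, t -> d / V _ V: no change
3. e -> o, i -> u / B C0 _: fires at position(s) 5: vaazugsiiak
surface: vaazugsiiak

cell TOR=ol, KEL=ki, NUM=ta, MOD=ol:
underlying: vaaz-zb-si-oz-i
1. b -> p, d -> t, g -> k / _ #: no change
2. f -> v, k -> g, p -> b, s -> z, t -> d / V _ V: no change
3. e -> o, i -> u / B C0 _: fires at position(s) 8, 11: vaazzbsuozu
surface: vaazzbsuozu

cell TOR=ri, KEL=ma, NUM=vo, MOD=ol:
underlying: vaaz-ig-si-p-ag
1. b -> p, d -> t, g -> k / _ #: fires at position(s) 11: vaazigsipak
2. f -> v, k -> g, p -> b, s -> z, t -> d / V _ V: fires at position(s) 9: vaazigsibak
3. e -> o, i -> u / B C0 _: fires at position(s) 5: vaazugsibak
surface: vaazugsibak


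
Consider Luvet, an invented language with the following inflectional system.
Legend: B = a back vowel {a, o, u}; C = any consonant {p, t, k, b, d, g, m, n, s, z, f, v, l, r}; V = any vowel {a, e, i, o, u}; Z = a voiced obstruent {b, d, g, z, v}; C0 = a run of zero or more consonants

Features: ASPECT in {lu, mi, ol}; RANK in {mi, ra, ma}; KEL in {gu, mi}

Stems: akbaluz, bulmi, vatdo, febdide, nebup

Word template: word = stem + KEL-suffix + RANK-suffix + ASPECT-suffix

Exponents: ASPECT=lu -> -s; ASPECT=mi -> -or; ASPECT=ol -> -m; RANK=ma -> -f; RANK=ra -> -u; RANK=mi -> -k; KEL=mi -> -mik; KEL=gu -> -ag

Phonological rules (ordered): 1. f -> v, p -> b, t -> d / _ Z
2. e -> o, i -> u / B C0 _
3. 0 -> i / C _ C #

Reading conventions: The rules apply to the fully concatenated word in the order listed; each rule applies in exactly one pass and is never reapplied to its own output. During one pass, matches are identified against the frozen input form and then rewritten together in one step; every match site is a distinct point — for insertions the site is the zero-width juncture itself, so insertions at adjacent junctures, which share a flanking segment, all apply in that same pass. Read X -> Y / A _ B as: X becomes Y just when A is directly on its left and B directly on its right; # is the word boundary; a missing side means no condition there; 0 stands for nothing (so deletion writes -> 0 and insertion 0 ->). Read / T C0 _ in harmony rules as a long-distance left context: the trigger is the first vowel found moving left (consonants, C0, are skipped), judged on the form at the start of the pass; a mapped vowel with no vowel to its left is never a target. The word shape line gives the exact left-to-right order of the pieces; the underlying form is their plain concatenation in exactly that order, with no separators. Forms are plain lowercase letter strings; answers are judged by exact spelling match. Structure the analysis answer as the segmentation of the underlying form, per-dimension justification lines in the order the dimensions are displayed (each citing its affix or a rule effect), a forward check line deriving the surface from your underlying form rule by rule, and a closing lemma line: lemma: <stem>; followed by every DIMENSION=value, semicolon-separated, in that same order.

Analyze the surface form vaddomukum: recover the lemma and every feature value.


underlying: vatdo-mik-u-m
ASPECT=ol - signalled by the affix -m
RANK=ra - signalled by the affix -u
KEL=mi - signalled by the affix -mik
check: vatdomikum -> vaddomikum -> vaddomukum -> vaddomukum
lemma: vatdo; ASPECT=ol; RANK=ra; KEL=mi


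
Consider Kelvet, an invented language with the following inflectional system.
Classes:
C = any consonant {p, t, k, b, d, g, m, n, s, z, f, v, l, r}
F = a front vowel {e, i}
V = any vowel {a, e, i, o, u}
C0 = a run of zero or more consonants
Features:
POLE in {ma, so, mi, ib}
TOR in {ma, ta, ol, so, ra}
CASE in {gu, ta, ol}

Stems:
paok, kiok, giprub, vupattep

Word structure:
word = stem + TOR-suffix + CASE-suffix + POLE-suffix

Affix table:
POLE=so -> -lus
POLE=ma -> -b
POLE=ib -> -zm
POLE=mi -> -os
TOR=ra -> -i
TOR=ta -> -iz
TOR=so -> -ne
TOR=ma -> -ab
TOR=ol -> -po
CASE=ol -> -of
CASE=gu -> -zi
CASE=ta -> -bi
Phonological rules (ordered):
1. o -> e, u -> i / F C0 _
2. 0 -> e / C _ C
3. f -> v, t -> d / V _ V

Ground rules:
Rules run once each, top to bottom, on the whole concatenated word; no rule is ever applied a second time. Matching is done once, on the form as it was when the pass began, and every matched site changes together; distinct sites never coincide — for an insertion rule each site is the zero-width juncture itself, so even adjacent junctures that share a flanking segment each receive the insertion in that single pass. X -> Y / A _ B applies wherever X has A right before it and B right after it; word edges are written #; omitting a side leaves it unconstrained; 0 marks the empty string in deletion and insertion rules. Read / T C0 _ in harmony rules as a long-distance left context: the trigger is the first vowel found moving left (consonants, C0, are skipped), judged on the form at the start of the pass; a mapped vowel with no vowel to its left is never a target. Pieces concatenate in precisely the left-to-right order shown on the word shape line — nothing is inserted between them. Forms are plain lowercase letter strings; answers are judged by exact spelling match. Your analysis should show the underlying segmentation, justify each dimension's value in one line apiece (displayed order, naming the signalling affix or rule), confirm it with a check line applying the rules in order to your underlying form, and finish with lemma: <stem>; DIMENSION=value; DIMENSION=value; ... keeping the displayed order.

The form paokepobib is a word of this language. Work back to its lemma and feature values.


underlying: paok-po-bi-b
POLE=ma - signalled by the affix -b
TOR=ol - signalled by the affix -po
CASE=ta - signalled by the affix -bi
check: paokpobib -> paokpobib -> paokepobib -> paokepobib
lemma: paok; POLE=ma; TOR=ol; CASE=ta


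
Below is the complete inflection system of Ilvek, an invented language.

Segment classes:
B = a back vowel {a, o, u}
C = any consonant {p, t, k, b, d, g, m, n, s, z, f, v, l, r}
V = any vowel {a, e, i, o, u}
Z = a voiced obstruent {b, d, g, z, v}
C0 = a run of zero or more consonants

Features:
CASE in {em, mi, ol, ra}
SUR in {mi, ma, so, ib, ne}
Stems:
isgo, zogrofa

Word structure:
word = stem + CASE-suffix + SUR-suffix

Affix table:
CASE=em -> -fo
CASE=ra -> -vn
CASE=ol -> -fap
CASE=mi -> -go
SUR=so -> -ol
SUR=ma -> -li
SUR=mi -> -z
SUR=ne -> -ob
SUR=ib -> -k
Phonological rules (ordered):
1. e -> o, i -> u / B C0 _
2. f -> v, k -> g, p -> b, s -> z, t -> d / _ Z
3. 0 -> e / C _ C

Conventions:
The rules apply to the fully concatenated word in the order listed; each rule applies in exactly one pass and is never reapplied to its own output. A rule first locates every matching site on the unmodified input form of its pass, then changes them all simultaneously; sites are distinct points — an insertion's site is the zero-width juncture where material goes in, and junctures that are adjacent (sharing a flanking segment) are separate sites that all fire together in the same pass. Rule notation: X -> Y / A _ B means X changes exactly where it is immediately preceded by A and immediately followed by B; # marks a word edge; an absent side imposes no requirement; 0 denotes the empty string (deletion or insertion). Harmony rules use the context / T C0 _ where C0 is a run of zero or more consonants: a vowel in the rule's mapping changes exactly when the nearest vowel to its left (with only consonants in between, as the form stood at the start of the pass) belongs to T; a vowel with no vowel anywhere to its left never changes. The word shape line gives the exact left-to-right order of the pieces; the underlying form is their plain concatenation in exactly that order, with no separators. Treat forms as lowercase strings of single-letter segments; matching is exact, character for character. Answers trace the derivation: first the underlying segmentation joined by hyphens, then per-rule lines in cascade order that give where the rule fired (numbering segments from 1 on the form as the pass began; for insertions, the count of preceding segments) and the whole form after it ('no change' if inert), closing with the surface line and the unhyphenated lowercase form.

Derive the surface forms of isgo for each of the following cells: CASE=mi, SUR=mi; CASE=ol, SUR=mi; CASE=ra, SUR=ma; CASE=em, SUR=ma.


cell CASE=mi, SUR=mi:
underlying: isgo-go-z
1. e -> o, i -> u / B C0 _: no change
2. f -> v, k -> g, p -> b, s -> z, t -> d / _ Z: fires at position(s) 2: izgogoz
3. 0 -> e / C _ C: inserts after position(s) 2: izegogoz
surface: izegogoz

cell CASE=ol, SUR=mi:
underlying: isgo-fap-z
1. e -> o, i -> u / B C0 _: no change
2. f -> v, k -> g, p -> b, s -> z, t -> d / _ Z: fires at position(s) 2, 7: izgofabz
3. 0 -> e / C _ C: inserts after position(s) 2, 7: izegofabez
surface: izegofabez

cell CASE=ra, SUR=ma:
underlying: isgo-vn-li
1. e -> o, i -> u / B C0 _: fires at position(s) 8: isgovnlu
2. f -> v, k -> g, p -> b, s -> z, t -> d / _ Z: fires at position(s) 2: izgovnlu
3. 0 -> e / C _ C: inserts after position(s) 2, 5, 6: izegovenelu
surface: izegovenelu

cell CASE=em, SUR=ma:
underlying: isgo-fo-li
1. e -> o, i -> u / B C0 _: fires at position(s) 8: isgofolu
2. f -> v, k -> g, p -> b, s -> z, t -> d / _ Z: fires at position(s) 2: izgofolu
3. 0 -> e / C _ C: inserts after position(s) 2: izegofolu
surface: izegofolu


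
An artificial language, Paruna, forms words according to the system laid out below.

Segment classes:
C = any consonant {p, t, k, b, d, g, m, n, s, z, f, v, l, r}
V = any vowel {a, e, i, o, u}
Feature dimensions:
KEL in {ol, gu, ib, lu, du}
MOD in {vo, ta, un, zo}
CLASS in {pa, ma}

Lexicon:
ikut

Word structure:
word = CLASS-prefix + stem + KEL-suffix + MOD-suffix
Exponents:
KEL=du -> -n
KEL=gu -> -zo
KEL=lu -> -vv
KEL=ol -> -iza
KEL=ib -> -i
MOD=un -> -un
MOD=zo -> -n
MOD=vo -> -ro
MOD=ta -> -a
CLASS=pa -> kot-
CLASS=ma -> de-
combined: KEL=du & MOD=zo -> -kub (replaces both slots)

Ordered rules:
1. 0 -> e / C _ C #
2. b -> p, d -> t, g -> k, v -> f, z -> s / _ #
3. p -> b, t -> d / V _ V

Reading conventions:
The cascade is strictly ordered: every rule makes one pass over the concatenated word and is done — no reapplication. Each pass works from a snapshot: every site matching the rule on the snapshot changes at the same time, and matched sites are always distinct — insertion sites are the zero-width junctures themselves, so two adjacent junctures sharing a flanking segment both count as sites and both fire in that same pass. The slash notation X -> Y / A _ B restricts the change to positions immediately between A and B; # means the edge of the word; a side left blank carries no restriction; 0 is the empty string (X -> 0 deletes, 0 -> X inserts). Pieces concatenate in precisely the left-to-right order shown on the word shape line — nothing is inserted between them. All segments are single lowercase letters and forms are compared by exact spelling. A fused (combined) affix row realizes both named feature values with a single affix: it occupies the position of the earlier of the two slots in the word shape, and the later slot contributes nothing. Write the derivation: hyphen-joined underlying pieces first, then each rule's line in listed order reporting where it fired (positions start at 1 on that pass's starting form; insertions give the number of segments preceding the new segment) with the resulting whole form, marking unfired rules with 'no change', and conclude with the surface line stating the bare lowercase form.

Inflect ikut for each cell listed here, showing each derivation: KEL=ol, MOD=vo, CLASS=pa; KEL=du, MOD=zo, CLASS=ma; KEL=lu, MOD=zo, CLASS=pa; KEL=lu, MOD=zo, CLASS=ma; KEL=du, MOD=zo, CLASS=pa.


cell KEL=ol, MOD=vo, CLASS=pa:
underlying: kot-ikut-iza-ro
1. 0 -> e / C _ C #: no change
2. b -> p, d -> t, g -> k, v -> f, z -> s / _ #: no change
3. p -> b, t -> d / V _ V: fires at position(s) 3, 7: kodikudizaro
surface: kodikudizaro

cell KEL=du, MOD=zo, CLASS=ma:
underlying: de-ikut-kub
1. 0 -> e / C _ C #: no change
2. b -> p, d -> t, g -> k, v -> f, z -> s / _ #: fires at position(s) 9: deikutkup
3. p -> b, t -> d / V _ V: no change
surface: deikutkup

cell KEL=lu, MOD=zo, CLASS=pa:
underlying: kot-ikut-vv-n
1. 0 -> e / C _ C #: inserts after position(s) 9: kotikutvven
2. b -> p, d -> t, g -> k, v -> f, z -> s / _ #: no change
3. p -> b, t -> d / V _ V: fires at position(s) 3: kodikutvven
surface: kodikutvven

cell KEL=lu, MOD=zo, CLASS=ma:
underlying: de-ikut-vv-n
1. 0 -> e / C _ C #: inserts after position(s) 8: deikutvven
2. b -> p, d -> t, g -> k, v -> f, z -> s / _ #: no change
3. p -> b, t -> d / V _ V: no change
surface: deikutvven

cell KEL=du, MOD=zo, CLASS=pa:
underlying: kot-ikut-kub
1. 0 -> e / C _ C #: no change
2. b -> p, d -> t, g -> k, v -> f, z -> s / _ #: fires at position(s) 10: kotikutkup
3. p -> b, t -> d / V _ V: fires at position(s) 3: kodikutkup
surface: kodikutkup
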